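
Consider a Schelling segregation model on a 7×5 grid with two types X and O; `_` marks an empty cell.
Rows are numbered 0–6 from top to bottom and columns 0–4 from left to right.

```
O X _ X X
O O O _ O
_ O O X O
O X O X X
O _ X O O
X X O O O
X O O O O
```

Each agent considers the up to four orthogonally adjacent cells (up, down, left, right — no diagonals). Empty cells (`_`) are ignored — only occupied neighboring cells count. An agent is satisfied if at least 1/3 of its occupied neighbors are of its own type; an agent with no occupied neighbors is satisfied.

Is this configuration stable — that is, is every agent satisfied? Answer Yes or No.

(0,0)O 1/2 ok
(0,1)X 0/2 unhappy
(0,3)X 1/1 ok
(0,4)X 1/2 ok
(1,0)O 2/2 ok
(1,1)O 3/4 ok
(1,2)O 2/2 ok
(1,4)O 1/2 ok
(2,1)O 2/3 ok
(2,2)O 3/4 ok
(2,3)X 1/3 ok
(2,4)O 1/3 ok
(3,0)O 1/2 ok
(3,1)X 0/3 unhappy
(3,2)O 1/4 unhappy
(3,3)X 2/4 ok
(3,4)X 1/3 ok
(4,0)O 1/2 ok
(4,2)X 0/3 unhappy
(4,3)O 2/4 ok
(4,4)O 2/3 ok
(5,0)X 2/3 ok
(5,1)X 1/3 ok
(5,2)O 2/4 ok
(5,3)O 4/4 ok
(5,4)O 3/3 ok
(6,0)X 1/2 ok
(6,1)O 1/3 ok
(6,2)O 3/3 ok
(6,3)O 3/3 ok
(6,4)O 2/2 ok
For instance (0,1) has only 0/2 same-type neighbors, below 1/3.

No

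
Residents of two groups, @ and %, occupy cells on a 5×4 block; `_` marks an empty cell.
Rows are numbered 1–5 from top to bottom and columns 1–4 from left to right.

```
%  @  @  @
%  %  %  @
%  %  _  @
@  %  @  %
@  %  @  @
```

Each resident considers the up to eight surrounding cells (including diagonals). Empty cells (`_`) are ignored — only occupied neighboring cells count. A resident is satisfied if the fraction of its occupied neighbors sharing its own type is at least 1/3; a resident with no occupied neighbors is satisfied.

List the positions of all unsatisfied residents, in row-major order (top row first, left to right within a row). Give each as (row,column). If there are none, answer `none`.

(1,2), (2,3), (4,1), (4,4), (5,2)

(1,1)% 2/3 ok
(1,2)@ 1/5 unhappy
(1,3)@ 3/5 ok
(1,4)@ 2/3 ok
(2,1)% 4/5 ok
(2,2)% 5/7 ok
(2,3)% 2/7 unhappy
(2,4)@ 3/4 ok
(3,1)% 4/5 ok
(3,2)% 5/7 ok
(3,4)@ 2/4 ok
(4,1)@ 1/5 unhappy
(4,2)% 3/7 ok
(4,3)@ 3/7 ok
(4,4)% 0/4 unhappy
(5,1)@ 1/3 ok
(5,2)% 1/5 unhappy
(5,3)@ 2/5 ok
(5,4)@ 2/3 ok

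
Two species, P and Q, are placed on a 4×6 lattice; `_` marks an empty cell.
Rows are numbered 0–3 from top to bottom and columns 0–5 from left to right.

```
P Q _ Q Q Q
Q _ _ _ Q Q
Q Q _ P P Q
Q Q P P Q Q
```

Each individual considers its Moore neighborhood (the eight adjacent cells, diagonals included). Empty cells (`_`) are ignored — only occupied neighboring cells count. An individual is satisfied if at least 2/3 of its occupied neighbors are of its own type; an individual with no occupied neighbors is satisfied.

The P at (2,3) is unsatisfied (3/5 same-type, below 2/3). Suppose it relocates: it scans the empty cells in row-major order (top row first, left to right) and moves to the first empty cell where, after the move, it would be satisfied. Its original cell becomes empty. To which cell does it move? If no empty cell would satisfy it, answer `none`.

Vacating (2,3). Empty cells in order:
  (0,2): 0/2 same-type → still unsatisfied.
  (1,1): 1/5 same-type → still unsatisfied.
  (1,2): 0/3 same-type → still unsatisfied.
  (1,3): 1/4 same-type → still unsatisfied.
  (2,2): 2/4 same-type → still unsatisfied.

none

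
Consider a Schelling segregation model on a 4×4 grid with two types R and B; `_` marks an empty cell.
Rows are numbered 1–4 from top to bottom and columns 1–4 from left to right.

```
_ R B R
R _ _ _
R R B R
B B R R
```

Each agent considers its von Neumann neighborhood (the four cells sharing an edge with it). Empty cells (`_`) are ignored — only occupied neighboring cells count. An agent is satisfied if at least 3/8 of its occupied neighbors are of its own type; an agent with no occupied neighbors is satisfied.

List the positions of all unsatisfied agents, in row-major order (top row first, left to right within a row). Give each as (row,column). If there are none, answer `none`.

Row 1: (1,2)R 0/1 ✗ · (1,3)B 0/2 ✗ · (1,4)R 0/1 ✗
Row 2: (2,1)R 1/1 ✓
Row 3: (3,1)R 2/3 ✓ · (3,2)R 1/3 ✗ · (3,3)B 0/3 ✗ · (3,4)R 1/2 ✓
Row 4: (4,1)B 1/2 ✓ · (4,2)B 1/3 ✗ · (4,3)R 1/3 ✗ · (4,4)R 2/2 ✓

(1,2), (1,3), (1,4), (3,2), (3,3), (4,2), (4,3)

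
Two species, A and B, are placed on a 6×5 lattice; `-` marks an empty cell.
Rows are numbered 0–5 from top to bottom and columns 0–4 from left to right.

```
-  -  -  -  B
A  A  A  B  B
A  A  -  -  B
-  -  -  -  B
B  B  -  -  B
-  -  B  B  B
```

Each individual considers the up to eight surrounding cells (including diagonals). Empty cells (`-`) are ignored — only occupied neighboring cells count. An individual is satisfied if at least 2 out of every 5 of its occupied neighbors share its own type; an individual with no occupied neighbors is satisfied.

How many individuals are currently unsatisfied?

Row 0: (0,4)B 2/2 satisfied
Row 1: (1,0)A 3/3 satisfied · (1,1)A 4/4 satisfied · (1,2)A 2/3 satisfied · (1,3)B 3/4 satisfied · (1,4)B 3/3 satisfied
Row 2: (2,0)A 3/3 satisfied · (2,1)A 4/4 satisfied · (2,4)B 3/3 satisfied
Row 3: (3,4)B 2/2 satisfied
Row 4: (4,0)B 1/1 satisfied · (4,1)B 2/2 satisfied · (4,4)B 3/3 satisfied
Row 5: (5,2)B 2/2 satisfied · (5,3)B 3/3 satisfied · (5,4)B 2/2 satisfied
Every one meets the threshold.

0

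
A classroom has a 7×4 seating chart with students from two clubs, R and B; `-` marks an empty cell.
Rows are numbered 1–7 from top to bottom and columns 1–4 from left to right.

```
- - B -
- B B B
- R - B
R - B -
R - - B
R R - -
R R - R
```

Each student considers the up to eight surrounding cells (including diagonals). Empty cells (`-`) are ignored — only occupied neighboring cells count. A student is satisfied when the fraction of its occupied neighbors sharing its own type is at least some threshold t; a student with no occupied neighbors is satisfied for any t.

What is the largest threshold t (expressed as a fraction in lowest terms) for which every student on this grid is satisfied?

1/4

Row 1: (1,3)B 3/3
Row 2: (2,2)B 2/3 · (2,3)B 4/5 · (2,4)B 3/3
Row 3: (3,2)R 1/4 · (3,4)B 3/3
Row 4: (4,1)R 2/2 · (4,3)B 2/3
Row 5: (5,1)R 3/3 · (5,4)B 1/1
Row 6: (6,1)R 4/4 · (6,2)R 4/4
Row 7: (7,1)R 3/3 · (7,2)R 3/3 · (7,4)R — no occupied neighbors
The smallest same-type fraction is 1/4 at (3,2), which reduces to 1/4. Any threshold above that leaves this student unsatisfied.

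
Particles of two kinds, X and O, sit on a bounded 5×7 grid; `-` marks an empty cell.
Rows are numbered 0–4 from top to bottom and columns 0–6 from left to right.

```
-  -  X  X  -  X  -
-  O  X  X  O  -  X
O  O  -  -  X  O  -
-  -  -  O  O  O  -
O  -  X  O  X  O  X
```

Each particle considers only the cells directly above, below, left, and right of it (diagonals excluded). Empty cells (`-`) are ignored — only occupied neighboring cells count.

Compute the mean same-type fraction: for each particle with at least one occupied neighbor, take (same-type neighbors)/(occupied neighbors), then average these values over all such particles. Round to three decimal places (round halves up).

0.528

Row 0: (0,2)X 2/2 · (0,3)X 2/2 · (0,5)X — no occupied neighbors
Row 1: (1,1)O 1/2 · (1,2)X 2/3 · (1,3)X 2/3 · (1,4)O 0/2 · (1,6)X — no occupied neighbors
Row 2: (2,0)O 1/1 · (2,1)O 2/2 · (2,4)X 0/3 · (2,5)O 1/2
Row 3: (3,3)O 2/2 · (3,4)O 2/4 · (3,5)O 3/3
Row 4: (4,0)O — no occupied neighbors · (4,2)X 0/1 · (4,3)O 1/3 · (4,4)X 0/3 · (4,5)O 1/3 · (4,6)X 0/1
Sum over 18 particles: 2/2 + 2/2 + 1/2 + 2/3 + 2/3 + 0/2 + 1/1 + 2/2 + 0/3 + 1/2 + 2/2 + 2/4 + 3/3 + 0/1 + 1/3 + 0/3 + 1/3 + 0/1 = 19/2; mean = 19/2 ÷ 18 = 19/36 = 0.527777… → 0.528.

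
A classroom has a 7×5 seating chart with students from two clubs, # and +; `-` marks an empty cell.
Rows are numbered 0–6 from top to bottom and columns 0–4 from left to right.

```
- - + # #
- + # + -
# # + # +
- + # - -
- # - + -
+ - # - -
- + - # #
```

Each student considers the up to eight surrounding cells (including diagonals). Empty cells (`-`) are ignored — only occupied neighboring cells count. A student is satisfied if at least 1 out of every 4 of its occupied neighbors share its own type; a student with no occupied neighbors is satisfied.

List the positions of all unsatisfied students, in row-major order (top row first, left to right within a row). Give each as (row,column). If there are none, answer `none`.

Row 0: (0,2)+ 2/4 satisfied · (0,3)# 2/4 satisfied · (0,4)# 1/2 satisfied
Row 1: (1,1)+ 2/5 satisfied · (1,2)# 3/7 satisfied · (1,3)+ 3/7 satisfied
Row 2: (2,0)# 1/3 satisfied · (2,1)# 3/6 satisfied · (2,2)+ 3/7 satisfied · (2,3)# 2/5 satisfied · (2,4)+ 1/2 satisfied
Row 3: (3,1)+ 1/5 not · (3,2)# 3/6 satisfied
Row 4: (4,1)# 2/4 satisfied · (4,3)+ 0/2 not
Row 5: (5,0)+ 1/2 satisfied · (5,2)# 2/4 satisfied
Row 6: (6,1)+ 1/2 satisfied · (6,3)# 2/2 satisfied · (6,4)# 1/1 satisfied

(3,1), (4,3)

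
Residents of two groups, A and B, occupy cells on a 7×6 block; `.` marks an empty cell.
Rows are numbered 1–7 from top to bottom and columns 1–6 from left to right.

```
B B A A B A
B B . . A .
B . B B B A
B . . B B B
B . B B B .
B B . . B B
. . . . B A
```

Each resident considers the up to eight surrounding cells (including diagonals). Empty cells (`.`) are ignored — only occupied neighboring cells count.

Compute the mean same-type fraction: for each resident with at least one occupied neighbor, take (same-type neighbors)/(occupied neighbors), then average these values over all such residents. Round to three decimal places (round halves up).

Row 1: (1,1)B 3/3 · (1,2)B 3/4 · (1,3)A 1/3 · (1,4)A 2/3 · (1,5)B 0/3 · (1,6)A 1/2
Row 2: (2,1)B 4/4 · (2,2)B 5/6 · (2,5)A 3/6
Row 3: (3,1)B 3/3 · (3,3)B 3/3 · (3,4)B 4/5 · (3,5)B 4/6 · (3,6)A 1/4
Row 4: (4,1)B 2/2 · (4,4)B 7/7 · (4,5)B 6/7 · (4,6)B 3/4
Row 5: (5,1)B 3/3 · (5,3)B 3/3 · (5,4)B 5/5 · (5,5)B 6/6
Row 6: (6,1)B 2/2 · (6,2)B 3/3 · (6,5)B 4/5 · (6,6)B 3/4
Row 7: (7,5)B 2/3 · (7,6)A 0/3
Sum over 28 residents: 3/3 + 3/4 + 1/3 + 2/3 + 0/3 + 1/2 + 4/4 + 5/6 + 3/6 + 3/3 + 3/3 + 4/5 + 4/6 + 1/4 + 2/2 + 7/7 + 6/7 + 3/4 + 3/3 + 3/3 + 5/5 + 6/6 + 2/2 + 3/3 + 4/5 + 3/4 + 2/3 + 0/3 = 2218/105; mean = 2218/105 ÷ 28 = 1109/1470 = 0.754421… → 0.754.

0.754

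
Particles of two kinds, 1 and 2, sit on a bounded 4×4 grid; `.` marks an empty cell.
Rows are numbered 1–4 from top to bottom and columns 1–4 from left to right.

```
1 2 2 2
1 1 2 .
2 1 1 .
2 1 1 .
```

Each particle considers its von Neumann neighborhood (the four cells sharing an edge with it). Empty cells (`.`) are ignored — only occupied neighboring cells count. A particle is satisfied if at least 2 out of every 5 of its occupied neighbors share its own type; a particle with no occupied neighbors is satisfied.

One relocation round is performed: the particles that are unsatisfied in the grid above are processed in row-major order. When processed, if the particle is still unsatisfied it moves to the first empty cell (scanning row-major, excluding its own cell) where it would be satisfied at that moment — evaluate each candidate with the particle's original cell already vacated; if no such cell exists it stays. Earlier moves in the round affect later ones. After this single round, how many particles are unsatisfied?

1

Initially unsatisfied (in order): (1,2), (2,3), (3,1).
  (1,2) → (2,4).
  (2,3): now satisfied by earlier moves; stays.
  (3,1) → (3,4).
Resulting grid:
1 . 2 2
1 1 2 2
. 1 1 2
2 1 1 .
Unsatisfied now: (4,1).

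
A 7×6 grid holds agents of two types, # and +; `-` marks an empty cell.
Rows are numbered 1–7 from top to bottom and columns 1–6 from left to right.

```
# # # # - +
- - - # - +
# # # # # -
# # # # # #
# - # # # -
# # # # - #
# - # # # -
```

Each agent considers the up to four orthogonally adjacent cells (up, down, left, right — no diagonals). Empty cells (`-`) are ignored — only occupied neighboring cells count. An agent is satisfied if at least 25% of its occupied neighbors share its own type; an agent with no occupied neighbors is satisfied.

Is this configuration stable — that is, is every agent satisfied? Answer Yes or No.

(1,1)# 1/1 satisfied
(1,2)# 2/2 satisfied
(1,3)# 2/2 satisfied
(1,4)# 2/2 satisfied
(1,6)+ 1/1 satisfied
(2,4)# 2/2 satisfied
(2,6)+ 1/1 satisfied
(3,1)# 2/2 satisfied
(3,2)# 3/3 satisfied
(3,3)# 3/3 satisfied
(3,4)# 4/4 satisfied
(3,5)# 2/2 satisfied
(4,1)# 3/3 satisfied
(4,2)# 3/3 satisfied
(4,3)# 4/4 satisfied
(4,4)# 4/4 satisfied
(4,5)# 4/4 satisfied
(4,6)# 1/1 satisfied
(5,1)# 2/2 satisfied
(5,3)# 3/3 satisfied
(5,4)# 4/4 satisfied
(5,5)# 2/2 satisfied
(6,1)# 3/3 satisfied
(6,2)# 2/2 satisfied
(6,3)# 4/4 satisfied
(6,4)# 3/3 satisfied
(6,6)# 0/0 satisfied
(7,1)# 1/1 satisfied
(7,3)# 2/2 satisfied
(7,4)# 3/3 satisfied
(7,5)# 1/1 satisfied
All meet the threshold, so the configuration is stable.

Yes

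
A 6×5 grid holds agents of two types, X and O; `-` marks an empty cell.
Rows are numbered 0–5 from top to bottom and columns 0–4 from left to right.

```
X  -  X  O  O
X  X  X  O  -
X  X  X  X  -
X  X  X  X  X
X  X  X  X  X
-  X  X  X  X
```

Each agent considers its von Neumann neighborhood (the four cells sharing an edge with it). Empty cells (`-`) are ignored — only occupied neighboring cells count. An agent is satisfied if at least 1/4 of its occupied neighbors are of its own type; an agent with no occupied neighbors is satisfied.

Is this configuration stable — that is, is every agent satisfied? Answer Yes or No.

Yes

Row 0: (0,0)X 1/1 ✓ · (0,2)X 1/2 ✓ · (0,3)O 2/3 ✓ · (0,4)O 1/1 ✓
Row 1: (1,0)X 3/3 ✓ · (1,1)X 3/3 ✓ · (1,2)X 3/4 ✓ · (1,3)O 1/3 ✓
Row 2: (2,0)X 3/3 ✓ · (2,1)X 4/4 ✓ · (2,2)X 4/4 ✓ · (2,3)X 2/3 ✓
Row 3: (3,0)X 3/3 ✓ · (3,1)X 4/4 ✓ · (3,2)X 4/4 ✓ · (3,3)X 4/4 ✓ · (3,4)X 2/2 ✓
Row 4: (4,0)X 2/2 ✓ · (4,1)X 4/4 ✓ · (4,2)X 4/4 ✓ · (4,3)X 4/4 ✓ · (4,4)X 3/3 ✓
Row 5: (5,1)X 2/2 ✓ · (5,2)X 3/3 ✓ · (5,3)X 3/3 ✓ · (5,4)X 2/2 ✓
All meet the threshold, so the configuration is stable.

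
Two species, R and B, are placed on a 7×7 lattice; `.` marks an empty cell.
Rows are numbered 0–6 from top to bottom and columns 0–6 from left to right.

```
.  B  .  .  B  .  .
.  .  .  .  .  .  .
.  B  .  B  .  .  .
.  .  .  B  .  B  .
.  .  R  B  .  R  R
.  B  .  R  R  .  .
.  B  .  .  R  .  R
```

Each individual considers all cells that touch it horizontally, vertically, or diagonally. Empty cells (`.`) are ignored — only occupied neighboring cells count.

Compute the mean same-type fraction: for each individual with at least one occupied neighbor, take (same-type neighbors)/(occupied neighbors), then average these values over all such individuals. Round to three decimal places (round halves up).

(0,1)B — no occupied neighbors
(0,4)B — no occupied neighbors
(2,1)B — no occupied neighbors
(2,3)B 1/1
(3,3)B 2/3
(3,5)B 0/2
(4,2)R 1/4
(4,3)B 1/4
(4,5)R 2/3
(4,6)R 1/2
(5,1)B 1/2
(5,3)R 3/4
(5,4)R 3/4
(6,1)B 1/1
(6,4)R 2/2
(6,6)R — no occupied neighbors
Sum over 12 individuals: 1/1 + 2/3 + 0/2 + 1/4 + 1/4 + 2/3 + 1/2 + 1/2 + 3/4 + 3/4 + 1/1 + 2/2 = 22/3; mean = 22/3 ÷ 12 = 11/18 = 0.611111… → 0.611.

0.611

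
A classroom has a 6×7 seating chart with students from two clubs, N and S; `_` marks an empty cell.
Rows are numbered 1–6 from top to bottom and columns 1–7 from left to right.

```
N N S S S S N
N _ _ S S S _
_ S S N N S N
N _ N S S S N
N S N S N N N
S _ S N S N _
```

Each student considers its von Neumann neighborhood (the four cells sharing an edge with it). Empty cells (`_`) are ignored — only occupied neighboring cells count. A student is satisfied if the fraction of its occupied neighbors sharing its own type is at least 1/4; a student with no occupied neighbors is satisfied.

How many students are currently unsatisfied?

6

Row 1: (1,1)N 2/2 satisfied · (1,2)N 1/2 satisfied · (1,3)S 1/2 satisfied · (1,4)S 3/3 satisfied · (1,5)S 3/3 satisfied · (1,6)S 2/3 satisfied · (1,7)N 0/1 not
Row 2: (2,1)N 1/1 satisfied · (2,4)S 2/3 satisfied · (2,5)S 3/4 satisfied · (2,6)S 3/3 satisfied
Row 3: (3,2)S 1/1 satisfied · (3,3)S 1/3 satisfied · (3,4)N 1/4 satisfied · (3,5)N 1/4 satisfied · (3,6)S 2/4 satisfied · (3,7)N 1/2 satisfied
Row 4: (4,1)N 1/1 satisfied · (4,3)N 1/3 satisfied · (4,4)S 2/4 satisfied · (4,5)S 2/4 satisfied · (4,6)S 2/4 satisfied · (4,7)N 2/3 satisfied
Row 5: (5,1)N 1/3 satisfied · (5,2)S 0/2 not · (5,3)N 1/4 satisfied · (5,4)S 1/4 satisfied · (5,5)N 1/4 satisfied · (5,6)N 3/4 satisfied · (5,7)N 2/2 satisfied
Row 6: (6,1)S 0/1 not · (6,3)S 0/2 not · (6,4)N 0/3 not · (6,5)S 0/3 not · (6,6)N 1/2 satisfied
Unsatisfied: (1,7), (5,2), (6,1), (6,3), (6,4), (6,5) — 6 in total.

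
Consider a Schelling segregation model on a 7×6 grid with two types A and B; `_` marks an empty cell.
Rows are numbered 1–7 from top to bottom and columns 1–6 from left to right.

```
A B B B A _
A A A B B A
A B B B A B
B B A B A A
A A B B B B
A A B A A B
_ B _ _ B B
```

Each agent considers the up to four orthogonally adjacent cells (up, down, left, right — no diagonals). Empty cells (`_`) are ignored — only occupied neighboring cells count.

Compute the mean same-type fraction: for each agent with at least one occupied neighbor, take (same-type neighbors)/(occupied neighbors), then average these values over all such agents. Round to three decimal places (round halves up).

0.463

Row 1: (1,1)A 1/2 · (1,2)B 1/3 · (1,3)B 2/3 · (1,4)B 2/3 · (1,5)A 0/2
Row 2: (2,1)A 3/3 · (2,2)A 2/4 · (2,3)A 1/4 · (2,4)B 3/4 · (2,5)B 1/4 · (2,6)A 0/2
Row 3: (3,1)A 1/3 · (3,2)B 2/4 · (3,3)B 2/4 · (3,4)B 3/4 · (3,5)A 1/4 · (3,6)B 0/3
Row 4: (4,1)B 1/3 · (4,2)B 2/4 · (4,3)A 0/4 · (4,4)B 2/4 · (4,5)A 2/4 · (4,6)A 1/3
Row 5: (5,1)A 2/3 · (5,2)A 2/4 · (5,3)B 2/4 · (5,4)B 3/4 · (5,5)B 2/4 · (5,6)B 2/3
Row 6: (6,1)A 2/2 · (6,2)A 2/4 · (6,3)B 1/3 · (6,4)A 1/3 · (6,5)A 1/4 · (6,6)B 2/3
Row 7: (7,2)B 0/1 · (7,5)B 1/2 · (7,6)B 2/2
Sum over 38 agents: 1/2 + 1/3 + 2/3 + 2/3 + 0/2 + 3/3 + 2/4 + 1/4 + 3/4 + 1/4 + 0/2 + 1/3 + 2/4 + 2/4 + 3/4 + 1/4 + 0/3 + 1/3 + 2/4 + 0/4 + 2/4 + 2/4 + 1/3 + 2/3 + 2/4 + 2/4 + 3/4 + 2/4 + 2/3 + 2/2 + 2/4 + 1/3 + 1/3 + 1/4 + 2/3 + 0/1 + 1/2 + 2/2 = 211/12; mean = 211/12 ÷ 38 = 211/456 = 0.462719… → 0.463.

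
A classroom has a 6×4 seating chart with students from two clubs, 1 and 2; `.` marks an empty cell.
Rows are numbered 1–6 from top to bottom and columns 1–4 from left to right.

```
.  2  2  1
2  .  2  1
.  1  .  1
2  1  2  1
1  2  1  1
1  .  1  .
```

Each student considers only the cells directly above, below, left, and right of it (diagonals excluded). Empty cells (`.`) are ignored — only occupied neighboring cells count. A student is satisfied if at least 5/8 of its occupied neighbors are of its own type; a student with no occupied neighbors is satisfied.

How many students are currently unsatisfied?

8

(1,2)2 1/1 ✓
(1,3)2 2/3 ✓
(1,4)1 1/2 ✗
(2,1)2 0/0 ✓
(2,3)2 1/2 ✗
(2,4)1 2/3 ✓
(3,2)1 1/1 ✓
(3,4)1 2/2 ✓
(4,1)2 0/2 ✗
(4,2)1 1/4 ✗
(4,3)2 0/3 ✗
(4,4)1 2/3 ✓
(5,1)1 1/3 ✗
(5,2)2 0/3 ✗
(5,3)1 2/4 ✗
(5,4)1 2/2 ✓
(6,1)1 1/1 ✓
(6,3)1 1/1 ✓
Unsatisfied: (1,4), (2,3), (4,1), (4,2), (4,3), (5,1), (5,2), (5,3) — 8 in total.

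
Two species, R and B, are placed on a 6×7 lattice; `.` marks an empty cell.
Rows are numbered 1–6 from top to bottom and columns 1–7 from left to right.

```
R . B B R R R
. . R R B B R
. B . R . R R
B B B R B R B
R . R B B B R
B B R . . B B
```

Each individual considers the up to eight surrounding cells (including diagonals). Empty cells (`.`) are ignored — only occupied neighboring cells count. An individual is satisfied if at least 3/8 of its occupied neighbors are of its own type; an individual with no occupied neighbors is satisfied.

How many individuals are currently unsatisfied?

10

Row 1: (1,1)R 0/0 ✓ · (1,3)B 1/3 ✗ · (1,4)B 2/5 ✓ · (1,5)R 2/5 ✓ · (1,6)R 3/5 ✓ · (1,7)R 2/3 ✓
Row 2: (2,3)R 2/5 ✓ · (2,4)R 3/6 ✓ · (2,5)B 2/7 ✗ · (2,6)B 1/7 ✗ · (2,7)R 4/5 ✓
Row 3: (3,2)B 3/4 ✓ · (3,4)R 3/6 ✓ · (3,6)R 3/7 ✓ · (3,7)R 3/5 ✓
Row 4: (4,1)B 2/3 ✓ · (4,2)B 3/5 ✓ · (4,3)B 3/6 ✓ · (4,4)R 2/6 ✗ · (4,5)B 3/7 ✓ · (4,6)R 3/7 ✓ · (4,7)B 1/5 ✗
Row 5: (5,1)R 0/4 ✗ · (5,3)R 2/6 ✗ · (5,4)B 3/6 ✓ · (5,5)B 4/6 ✓ · (5,6)B 5/7 ✓ · (5,7)R 1/5 ✗
Row 6: (6,1)B 1/2 ✓ · (6,2)B 1/4 ✗ · (6,3)R 1/3 ✗ · (6,6)B 3/4 ✓ · (6,7)B 2/3 ✓
Unsatisfied: (1,3), (2,5), (2,6), (4,4), (4,7), (5,1), (5,3), (5,7), (6,2), (6,3) — 10 in total.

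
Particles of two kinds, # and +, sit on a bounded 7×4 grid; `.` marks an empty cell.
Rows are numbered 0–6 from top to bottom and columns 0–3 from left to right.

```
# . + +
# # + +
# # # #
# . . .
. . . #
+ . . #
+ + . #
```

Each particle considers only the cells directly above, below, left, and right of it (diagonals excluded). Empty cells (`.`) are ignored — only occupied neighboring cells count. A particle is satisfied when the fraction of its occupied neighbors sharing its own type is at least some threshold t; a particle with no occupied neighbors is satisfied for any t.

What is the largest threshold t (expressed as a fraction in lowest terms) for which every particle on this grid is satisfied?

Row 0: (0,0)# 1/1 · (0,2)+ 2/2 · (0,3)+ 2/2
Row 1: (1,0)# 3/3 · (1,1)# 2/3 · (1,2)+ 2/4 · (1,3)+ 2/3
Row 2: (2,0)# 3/3 · (2,1)# 3/3 · (2,2)# 2/3 · (2,3)# 1/2
Row 3: (3,0)# 1/1
Row 4: (4,3)# 1/1
Row 5: (5,0)+ 1/1 · (5,3)# 2/2
Row 6: (6,0)+ 2/2 · (6,1)+ 1/1 · (6,3)# 1/1
The smallest same-type fraction is 2/4 at (1,2), which reduces to 1/2. Any threshold above that leaves this particle unsatisfied.

1/2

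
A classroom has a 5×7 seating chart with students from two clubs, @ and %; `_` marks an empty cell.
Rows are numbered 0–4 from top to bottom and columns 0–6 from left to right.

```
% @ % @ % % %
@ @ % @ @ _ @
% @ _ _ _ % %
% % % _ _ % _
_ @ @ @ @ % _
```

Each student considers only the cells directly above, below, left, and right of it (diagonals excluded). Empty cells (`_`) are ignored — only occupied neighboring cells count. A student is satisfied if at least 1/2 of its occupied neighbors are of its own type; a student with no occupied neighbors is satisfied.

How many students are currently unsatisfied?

Row 0: (0,0)% 0/2 ✗ · (0,1)@ 1/3 ✗ · (0,2)% 1/3 ✗ · (0,3)@ 1/3 ✗ · (0,4)% 1/3 ✗ · (0,5)% 2/2 ✓ · (0,6)% 1/2 ✓
Row 1: (1,0)@ 1/3 ✗ · (1,1)@ 3/4 ✓ · (1,2)% 1/3 ✗ · (1,3)@ 2/3 ✓ · (1,4)@ 1/2 ✓ · (1,6)@ 0/2 ✗
Row 2: (2,0)% 1/3 ✗ · (2,1)@ 1/3 ✗ · (2,5)% 2/2 ✓ · (2,6)% 1/2 ✓
Row 3: (3,0)% 2/2 ✓ · (3,1)% 2/4 ✓ · (3,2)% 1/2 ✓ · (3,5)% 2/2 ✓
Row 4: (4,1)@ 1/2 ✓ · (4,2)@ 2/3 ✓ · (4,3)@ 2/2 ✓ · (4,4)@ 1/2 ✓ · (4,5)% 1/2 ✓
Unsatisfied: (0,0), (0,1), (0,2), (0,3), (0,4), (1,0), (1,2), (1,6), (2,0), (2,1) — 10 in total.

10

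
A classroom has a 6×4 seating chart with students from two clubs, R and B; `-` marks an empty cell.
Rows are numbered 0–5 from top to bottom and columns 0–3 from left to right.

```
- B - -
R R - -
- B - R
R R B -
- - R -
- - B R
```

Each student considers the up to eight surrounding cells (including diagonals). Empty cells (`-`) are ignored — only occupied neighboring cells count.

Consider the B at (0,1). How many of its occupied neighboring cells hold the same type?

Occupied neighbors of (0,1): (1,0)=R, (1,1)=R.
Same type (B): 0 of 2.

0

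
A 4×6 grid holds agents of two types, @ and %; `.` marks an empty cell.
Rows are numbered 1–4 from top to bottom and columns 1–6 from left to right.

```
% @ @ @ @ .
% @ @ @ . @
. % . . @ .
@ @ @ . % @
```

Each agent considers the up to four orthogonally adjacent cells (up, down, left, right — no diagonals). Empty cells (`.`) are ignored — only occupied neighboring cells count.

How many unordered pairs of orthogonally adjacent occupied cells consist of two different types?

6

Scan each occupied cell's neighbors to the right and below so each pair is counted once.
From row 1: 1 unlike of 8 pairs (running 1/8).
From row 2: 2 unlike of 4 pairs (running 3/12).
From row 3: 2 unlike of 2 pairs (running 5/14).
From row 4: 1 unlike of 3 pairs (running 6/17).
Total adjacent occupied pairs: 17; unlike-type pairs: 6.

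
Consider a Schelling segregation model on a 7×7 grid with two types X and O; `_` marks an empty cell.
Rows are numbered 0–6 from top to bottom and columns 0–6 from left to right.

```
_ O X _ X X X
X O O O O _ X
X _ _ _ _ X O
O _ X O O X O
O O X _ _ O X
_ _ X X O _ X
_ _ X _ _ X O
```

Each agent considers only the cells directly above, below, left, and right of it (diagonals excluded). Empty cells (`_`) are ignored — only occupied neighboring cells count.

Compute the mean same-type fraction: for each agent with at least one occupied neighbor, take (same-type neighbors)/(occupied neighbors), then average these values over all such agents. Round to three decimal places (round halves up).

0.508

Row 0: (0,1)O 1/2 · (0,2)X 0/2 · (0,4)X 1/2 · (0,5)X 2/2 · (0,6)X 2/2
Row 1: (1,0)X 1/2 · (1,1)O 2/3 · (1,2)O 2/3 · (1,3)O 2/2 · (1,4)O 1/2 · (1,6)X 1/2
Row 2: (2,0)X 1/2 · (2,5)X 1/2 · (2,6)O 1/3
Row 3: (3,0)O 1/2 · (3,2)X 1/2 · (3,3)O 1/2 · (3,4)O 1/2 · (3,5)X 1/4 · (3,6)O 1/3
Row 4: (4,0)O 2/2 · (4,1)O 1/2 · (4,2)X 2/3 · (4,5)O 0/2 · (4,6)X 1/3
Row 5: (5,2)X 3/3 · (5,3)X 1/2 · (5,4)O 0/1 · (5,6)X 1/2
Row 6: (6,2)X 1/1 · (6,5)X 0/1 · (6,6)O 0/2
Sum over 32 agents: 1/2 + 0/2 + 1/2 + 2/2 + 2/2 + 1/2 + 2/3 + 2/3 + 2/2 + 1/2 + 1/2 + 1/2 + 1/2 + 1/3 + 1/2 + 1/2 + 1/2 + 1/2 + 1/4 + 1/3 + 2/2 + 1/2 + 2/3 + 0/2 + 1/3 + 3/3 + 1/2 + 0/1 + 1/2 + 1/1 + 0/1 + 0/2 = 65/4; mean = 65/4 ÷ 32 = 65/128 = 0.507812… → 0.508.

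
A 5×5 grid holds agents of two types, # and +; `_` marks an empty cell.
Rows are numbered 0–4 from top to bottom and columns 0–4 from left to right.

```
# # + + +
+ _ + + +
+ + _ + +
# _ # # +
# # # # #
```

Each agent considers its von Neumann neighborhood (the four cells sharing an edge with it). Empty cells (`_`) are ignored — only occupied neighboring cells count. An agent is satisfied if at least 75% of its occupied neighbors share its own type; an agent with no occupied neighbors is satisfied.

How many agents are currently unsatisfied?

(0,0)# 1/2 not
(0,1)# 1/2 not
(0,2)+ 2/3 not
(0,3)+ 3/3 satisfied
(0,4)+ 2/2 satisfied
(1,0)+ 1/2 not
(1,2)+ 2/2 satisfied
(1,3)+ 4/4 satisfied
(1,4)+ 3/3 satisfied
(2,0)+ 2/3 not
(2,1)+ 1/1 satisfied
(2,3)+ 2/3 not
(2,4)+ 3/3 satisfied
(3,0)# 1/2 not
(3,2)# 2/2 satisfied
(3,3)# 2/4 not
(3,4)+ 1/3 not
(4,0)# 2/2 satisfied
(4,1)# 2/2 satisfied
(4,2)# 3/3 satisfied
(4,3)# 3/3 satisfied
(4,4)# 1/2 not
Unsatisfied: (0,0), (0,1), (0,2), (1,0), (2,0), (2,3), (3,0), (3,3), (3,4), (4,4) — 10 in total.

10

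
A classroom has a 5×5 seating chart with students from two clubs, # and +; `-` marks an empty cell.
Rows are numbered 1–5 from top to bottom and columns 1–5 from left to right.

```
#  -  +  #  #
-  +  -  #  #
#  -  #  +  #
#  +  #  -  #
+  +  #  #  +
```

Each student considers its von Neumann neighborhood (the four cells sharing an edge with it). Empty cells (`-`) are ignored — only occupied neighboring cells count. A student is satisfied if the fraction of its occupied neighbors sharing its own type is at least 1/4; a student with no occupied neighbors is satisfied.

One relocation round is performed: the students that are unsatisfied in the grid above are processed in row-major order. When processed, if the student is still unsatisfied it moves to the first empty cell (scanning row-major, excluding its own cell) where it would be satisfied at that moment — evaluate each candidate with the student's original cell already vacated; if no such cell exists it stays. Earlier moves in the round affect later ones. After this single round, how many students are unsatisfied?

1

Initially unsatisfied (in order): (1,3), (3,4), (5,5).
  (1,3) → (1,2).
  (3,4) → (1,3).
  (5,5) → (2,1).
Resulting grid:
# + + # #
+ + - # #
# - # - #
# + # - #
+ + # # -
Unsatisfied now: (1,1).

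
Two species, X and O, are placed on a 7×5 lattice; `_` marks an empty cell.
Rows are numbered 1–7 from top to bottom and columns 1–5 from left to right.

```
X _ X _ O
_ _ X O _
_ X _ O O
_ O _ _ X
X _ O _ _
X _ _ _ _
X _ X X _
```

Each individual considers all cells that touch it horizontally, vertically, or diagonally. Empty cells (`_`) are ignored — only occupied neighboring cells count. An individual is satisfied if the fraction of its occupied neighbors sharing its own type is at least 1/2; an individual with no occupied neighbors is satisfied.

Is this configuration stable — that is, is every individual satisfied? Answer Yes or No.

(1,1)X 0/0 satisfied
(1,3)X 1/2 satisfied
(1,5)O 1/1 satisfied
(2,3)X 2/4 satisfied
(2,4)O 3/5 satisfied
(3,2)X 1/2 satisfied
(3,4)O 2/4 satisfied
(3,5)O 2/3 satisfied
(4,2)O 1/3 not
(4,5)X 0/2 not
(5,1)X 1/2 satisfied
(5,3)O 1/1 satisfied
(6,1)X 2/2 satisfied
(7,1)X 1/1 satisfied
(7,3)X 1/1 satisfied
(7,4)X 1/1 satisfied
For instance (4,2) has only 1/3 same-type neighbors, below 1/2.

No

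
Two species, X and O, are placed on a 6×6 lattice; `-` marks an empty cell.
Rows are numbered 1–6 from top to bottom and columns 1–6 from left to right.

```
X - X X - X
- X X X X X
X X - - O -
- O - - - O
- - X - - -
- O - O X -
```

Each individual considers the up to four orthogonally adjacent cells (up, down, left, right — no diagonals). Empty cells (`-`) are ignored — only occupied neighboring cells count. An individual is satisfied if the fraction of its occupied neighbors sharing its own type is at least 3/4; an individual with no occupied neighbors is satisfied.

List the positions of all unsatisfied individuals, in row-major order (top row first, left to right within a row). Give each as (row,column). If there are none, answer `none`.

(2,5), (3,2), (3,5), (4,2), (6,4), (6,5)

Row 1: (1,1)X 0/0 satisfied · (1,3)X 2/2 satisfied · (1,4)X 2/2 satisfied · (1,6)X 1/1 satisfied
Row 2: (2,2)X 2/2 satisfied · (2,3)X 3/3 satisfied · (2,4)X 3/3 satisfied · (2,5)X 2/3 not · (2,6)X 2/2 satisfied
Row 3: (3,1)X 1/1 satisfied · (3,2)X 2/3 not · (3,5)O 0/1 not
Row 4: (4,2)O 0/1 not · (4,6)O 0/0 satisfied
Row 5: (5,3)X 0/0 satisfied
Row 6: (6,2)O 0/0 satisfied · (6,4)O 0/1 not · (6,5)X 0/1 not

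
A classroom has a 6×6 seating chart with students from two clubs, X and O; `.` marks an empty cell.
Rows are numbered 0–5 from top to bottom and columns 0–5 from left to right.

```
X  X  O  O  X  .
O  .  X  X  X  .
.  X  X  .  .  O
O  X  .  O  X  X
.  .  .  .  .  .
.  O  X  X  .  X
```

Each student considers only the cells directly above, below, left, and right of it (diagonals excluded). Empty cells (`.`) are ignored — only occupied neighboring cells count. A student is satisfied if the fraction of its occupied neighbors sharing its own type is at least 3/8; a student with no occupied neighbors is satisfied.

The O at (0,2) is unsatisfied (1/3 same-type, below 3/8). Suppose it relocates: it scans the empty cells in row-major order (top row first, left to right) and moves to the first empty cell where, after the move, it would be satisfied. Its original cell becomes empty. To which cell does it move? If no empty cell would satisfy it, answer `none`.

(1,5)

Vacating (0,2). Empty cells in order:
  (0,5): 0/1 same-type → still unsatisfied.
  (1,1): 1/4 same-type → still unsatisfied.
  (1,5): 1/2 same-type → satisfied — stop here.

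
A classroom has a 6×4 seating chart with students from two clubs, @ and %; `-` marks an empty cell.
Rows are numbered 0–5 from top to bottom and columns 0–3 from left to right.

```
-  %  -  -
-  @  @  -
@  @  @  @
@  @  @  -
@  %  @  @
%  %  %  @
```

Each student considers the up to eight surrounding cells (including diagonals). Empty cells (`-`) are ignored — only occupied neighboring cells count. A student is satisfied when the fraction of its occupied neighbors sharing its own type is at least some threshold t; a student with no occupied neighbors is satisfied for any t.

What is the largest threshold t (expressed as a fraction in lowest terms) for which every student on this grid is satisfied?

0/1

(0,1)% 0/2
(1,1)@ 4/5
(1,2)@ 4/5
(2,0)@ 4/4
(2,1)@ 7/7
(2,2)@ 6/6
(2,3)@ 3/3
(3,0)@ 4/5
(3,1)@ 7/8
(3,2)@ 6/7
(4,0)@ 2/5
(4,1)% 3/8
(4,2)@ 4/7
(4,3)@ 3/4
(5,0)% 2/3
(5,1)% 3/5
(5,2)% 2/5
(5,3)@ 2/3
The smallest same-type fraction is 0/2 at (0,1), which reduces to 0/1. Any threshold above that leaves this student unsatisfied.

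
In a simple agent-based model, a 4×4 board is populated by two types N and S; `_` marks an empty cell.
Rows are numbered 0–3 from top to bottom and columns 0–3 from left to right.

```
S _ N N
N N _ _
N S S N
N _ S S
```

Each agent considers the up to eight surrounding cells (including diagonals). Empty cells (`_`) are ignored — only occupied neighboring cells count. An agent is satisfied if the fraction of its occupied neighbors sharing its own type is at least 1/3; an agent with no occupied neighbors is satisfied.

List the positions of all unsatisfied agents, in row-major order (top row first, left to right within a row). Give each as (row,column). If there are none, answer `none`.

(0,0), (2,3)

(0,0)S 0/2 not
(0,2)N 2/2 satisfied
(0,3)N 1/1 satisfied
(1,0)N 2/4 satisfied
(1,1)N 3/6 satisfied
(2,0)N 3/4 satisfied
(2,1)S 2/6 satisfied
(2,2)S 3/5 satisfied
(2,3)N 0/3 not
(3,0)N 1/2 satisfied
(3,2)S 3/4 satisfied
(3,3)S 2/3 satisfied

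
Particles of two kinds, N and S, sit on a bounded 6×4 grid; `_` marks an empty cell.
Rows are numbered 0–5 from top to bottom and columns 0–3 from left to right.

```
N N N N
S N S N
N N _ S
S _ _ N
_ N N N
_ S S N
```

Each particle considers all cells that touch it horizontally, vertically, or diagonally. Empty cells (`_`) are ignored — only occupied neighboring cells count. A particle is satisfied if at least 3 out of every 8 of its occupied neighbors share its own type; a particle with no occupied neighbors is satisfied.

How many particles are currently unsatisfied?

7

Row 0: (0,0)N 2/3 ok · (0,1)N 3/5 ok · (0,2)N 4/5 ok · (0,3)N 2/3 ok
Row 1: (1,0)S 0/5 unhappy · (1,1)N 5/7 ok · (1,2)S 1/7 unhappy · (1,3)N 2/4 ok
Row 2: (2,0)N 2/4 ok · (2,1)N 2/5 ok · (2,3)S 1/3 unhappy
Row 3: (3,0)S 0/3 unhappy · (3,3)N 2/3 ok
Row 4: (4,1)N 1/4 unhappy · (4,2)N 4/6 ok · (4,3)N 3/4 ok
Row 5: (5,1)S 1/3 unhappy · (5,2)S 1/5 unhappy · (5,3)N 2/3 ok
Unsatisfied: (1,0), (1,2), (2,3), (3,0), (4,1), (5,1), (5,2) — 7 in total.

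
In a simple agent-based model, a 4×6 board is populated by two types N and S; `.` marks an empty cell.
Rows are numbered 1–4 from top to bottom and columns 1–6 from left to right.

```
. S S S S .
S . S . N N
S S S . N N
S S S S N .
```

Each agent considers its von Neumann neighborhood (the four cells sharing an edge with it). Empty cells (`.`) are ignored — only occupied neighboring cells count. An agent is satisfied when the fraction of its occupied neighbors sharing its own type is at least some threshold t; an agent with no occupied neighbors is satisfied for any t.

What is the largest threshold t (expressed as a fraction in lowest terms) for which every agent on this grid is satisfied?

Row 1: (1,2)S 1/1 · (1,3)S 3/3 · (1,4)S 2/2 · (1,5)S 1/2
Row 2: (2,1)S 1/1 · (2,3)S 2/2 · (2,5)N 2/3 · (2,6)N 2/2
Row 3: (3,1)S 3/3 · (3,2)S 3/3 · (3,3)S 3/3 · (3,5)N 3/3 · (3,6)N 2/2
Row 4: (4,1)S 2/2 · (4,2)S 3/3 · (4,3)S 3/3 · (4,4)S 1/2 · (4,5)N 1/2
The smallest same-type fraction is 1/2 at (1,5), which reduces to 1/2. Any threshold above that leaves this agent unsatisfied.

1/2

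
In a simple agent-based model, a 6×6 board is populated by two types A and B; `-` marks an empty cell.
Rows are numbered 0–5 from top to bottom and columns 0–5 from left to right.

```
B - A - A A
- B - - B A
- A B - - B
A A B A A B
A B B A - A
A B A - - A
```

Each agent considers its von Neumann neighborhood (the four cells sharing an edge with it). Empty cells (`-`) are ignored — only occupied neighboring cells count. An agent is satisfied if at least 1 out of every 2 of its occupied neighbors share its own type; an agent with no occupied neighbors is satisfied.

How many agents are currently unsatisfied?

Row 0: (0,0)B 0/0 satisfied · (0,2)A 0/0 satisfied · (0,4)A 1/2 satisfied · (0,5)A 2/2 satisfied
Row 1: (1,1)B 0/1 not · (1,4)B 0/2 not · (1,5)A 1/3 not
Row 2: (2,1)A 1/3 not · (2,2)B 1/2 satisfied · (2,5)B 1/2 satisfied
Row 3: (3,0)A 2/2 satisfied · (3,1)A 2/4 satisfied · (3,2)B 2/4 satisfied · (3,3)A 2/3 satisfied · (3,4)A 1/2 satisfied · (3,5)B 1/3 not
Row 4: (4,0)A 2/3 satisfied · (4,1)B 2/4 satisfied · (4,2)B 2/4 satisfied · (4,3)A 1/2 satisfied · (4,5)A 1/2 satisfied
Row 5: (5,0)A 1/2 satisfied · (5,1)B 1/3 not · (5,2)A 0/2 not · (5,5)A 1/1 satisfied
Unsatisfied: (1,1), (1,4), (1,5), (2,1), (3,5), (5,1), (5,2) — 7 in total.

7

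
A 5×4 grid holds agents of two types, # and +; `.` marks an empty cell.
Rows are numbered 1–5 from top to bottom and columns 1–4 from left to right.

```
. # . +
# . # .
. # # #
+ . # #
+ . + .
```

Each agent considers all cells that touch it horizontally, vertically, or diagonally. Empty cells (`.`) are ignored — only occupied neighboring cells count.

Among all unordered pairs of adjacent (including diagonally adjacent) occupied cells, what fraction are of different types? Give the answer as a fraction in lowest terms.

4/19

Scan each occupied cell's neighbors to the right and below (and the two forward diagonals) so each pair is counted once.
From row 1: 1 unlike of 3 pairs (running 1/3).
From row 2: 0 unlike of 4 pairs (running 1/7).
From row 3: 1 unlike of 8 pairs (running 2/15).
From row 4: 2 unlike of 4 pairs (running 4/19).
Total adjacent occupied pairs: 19; unlike-type pairs: 4.
4/19 is already in lowest terms.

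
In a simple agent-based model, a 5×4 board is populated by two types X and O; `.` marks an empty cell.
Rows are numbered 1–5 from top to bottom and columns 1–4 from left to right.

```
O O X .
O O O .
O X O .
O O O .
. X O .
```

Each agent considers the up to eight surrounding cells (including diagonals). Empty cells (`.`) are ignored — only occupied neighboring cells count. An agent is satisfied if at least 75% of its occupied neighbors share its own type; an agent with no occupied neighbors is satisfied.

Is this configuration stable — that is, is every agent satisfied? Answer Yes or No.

(1,1)O 3/3 satisfied
(1,2)O 4/5 satisfied
(1,3)X 0/3 not
(2,1)O 4/5 satisfied
(2,2)O 6/8 satisfied
(2,3)O 3/5 not
(3,1)O 4/5 satisfied
(3,2)X 0/8 not
(3,3)O 4/5 satisfied
(4,1)O 2/4 not
(4,2)O 5/7 not
(4,3)O 3/5 not
(5,2)X 0/4 not
(5,3)O 2/3 not
For instance (1,3) has only 0/3 same-type neighbors, below 3/4.

No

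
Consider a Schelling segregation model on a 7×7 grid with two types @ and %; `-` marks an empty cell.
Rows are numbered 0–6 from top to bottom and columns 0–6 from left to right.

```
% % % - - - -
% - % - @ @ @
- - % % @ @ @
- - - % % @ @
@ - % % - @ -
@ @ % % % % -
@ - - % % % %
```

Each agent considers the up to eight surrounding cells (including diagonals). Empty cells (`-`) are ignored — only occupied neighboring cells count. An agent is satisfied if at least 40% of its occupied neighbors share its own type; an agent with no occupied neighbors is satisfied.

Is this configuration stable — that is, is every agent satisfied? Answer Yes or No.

Yes

Row 0: (0,0)% 2/2 satisfied · (0,1)% 4/4 satisfied · (0,2)% 2/2 satisfied
Row 1: (1,0)% 2/2 satisfied · (1,2)% 4/4 satisfied · (1,4)@ 3/4 satisfied · (1,5)@ 5/5 satisfied · (1,6)@ 3/3 satisfied
Row 2: (2,2)% 3/3 satisfied · (2,3)% 4/6 satisfied · (2,4)@ 4/7 satisfied · (2,5)@ 7/8 satisfied · (2,6)@ 5/5 satisfied
Row 3: (3,3)% 5/6 satisfied · (3,4)% 3/7 satisfied · (3,5)@ 5/6 satisfied · (3,6)@ 4/4 satisfied
Row 4: (4,0)@ 2/2 satisfied · (4,2)% 4/5 satisfied · (4,3)% 6/6 satisfied · (4,5)@ 2/5 satisfied
Row 5: (5,0)@ 3/3 satisfied · (5,1)@ 3/5 satisfied · (5,2)% 4/5 satisfied · (5,3)% 6/6 satisfied · (5,4)% 6/7 satisfied · (5,5)% 4/5 satisfied
Row 6: (6,0)@ 2/2 satisfied · (6,3)% 4/4 satisfied · (6,4)% 5/5 satisfied · (6,5)% 4/4 satisfied · (6,6)% 2/2 satisfied
All meet the threshold, so the configuration is stable.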